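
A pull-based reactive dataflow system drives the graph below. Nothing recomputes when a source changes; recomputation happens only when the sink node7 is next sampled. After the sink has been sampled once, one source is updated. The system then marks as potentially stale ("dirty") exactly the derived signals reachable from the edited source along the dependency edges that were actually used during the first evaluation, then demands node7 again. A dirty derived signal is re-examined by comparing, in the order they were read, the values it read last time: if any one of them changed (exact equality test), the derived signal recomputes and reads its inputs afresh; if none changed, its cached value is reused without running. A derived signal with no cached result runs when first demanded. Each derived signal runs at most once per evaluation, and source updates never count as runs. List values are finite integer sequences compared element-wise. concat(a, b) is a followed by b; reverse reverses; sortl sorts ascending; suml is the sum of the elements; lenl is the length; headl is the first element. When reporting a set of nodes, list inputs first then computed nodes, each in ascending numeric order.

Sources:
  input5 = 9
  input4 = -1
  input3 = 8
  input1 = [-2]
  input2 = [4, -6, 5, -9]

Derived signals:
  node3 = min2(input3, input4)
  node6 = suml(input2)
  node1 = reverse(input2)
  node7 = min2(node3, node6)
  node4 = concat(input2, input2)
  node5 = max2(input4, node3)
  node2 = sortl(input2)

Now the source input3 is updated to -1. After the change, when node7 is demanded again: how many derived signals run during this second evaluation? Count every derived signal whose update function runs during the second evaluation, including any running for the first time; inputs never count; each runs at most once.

First evaluation (everything demanded from the output):
  node3 = min2(8, -1) = -1
  node6 = suml([4, -6, 5, -9]) = -6
  node7 = min2(-1, -6) = -6

Propagation after the edit:
  node3: runs — input3 8->-1; result -1 (same value as before).
  node7: checked — values it read are unchanged (node3 unchanged, node6 unchanged); reused cached -6 without running.

Key observation: the change is absorbed at node3 — it re-runs but produces the same value, and the output's value is unchanged.

Derived signals that run: node3 — 1 in total.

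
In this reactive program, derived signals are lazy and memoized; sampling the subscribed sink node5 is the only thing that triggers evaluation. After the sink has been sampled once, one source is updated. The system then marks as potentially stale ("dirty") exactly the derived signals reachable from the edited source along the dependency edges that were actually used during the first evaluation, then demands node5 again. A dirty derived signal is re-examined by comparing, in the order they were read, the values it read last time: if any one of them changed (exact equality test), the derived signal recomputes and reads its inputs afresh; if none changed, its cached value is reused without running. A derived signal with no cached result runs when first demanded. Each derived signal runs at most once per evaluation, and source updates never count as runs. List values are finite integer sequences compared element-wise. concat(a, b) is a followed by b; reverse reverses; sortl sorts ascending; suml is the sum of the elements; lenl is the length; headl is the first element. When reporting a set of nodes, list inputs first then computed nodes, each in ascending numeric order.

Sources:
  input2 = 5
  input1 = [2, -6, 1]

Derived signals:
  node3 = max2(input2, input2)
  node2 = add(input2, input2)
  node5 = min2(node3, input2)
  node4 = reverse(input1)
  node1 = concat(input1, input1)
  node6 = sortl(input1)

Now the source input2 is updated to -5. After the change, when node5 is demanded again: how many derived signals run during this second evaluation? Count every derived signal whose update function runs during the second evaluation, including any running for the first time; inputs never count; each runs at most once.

2 derived signals run: node3, node5.

First demand of the output computes:
  node3 = max2(5, 5) = 5
  node5 = min2(5, 5) = 5

After the edit, cleaning proceeds:
  node3: a read changed (input2 5->-5; input2 5->-5) — executes, giving -5.
  node5: a read changed (node3 5->-5; input2 5->-5) — executes, giving -5.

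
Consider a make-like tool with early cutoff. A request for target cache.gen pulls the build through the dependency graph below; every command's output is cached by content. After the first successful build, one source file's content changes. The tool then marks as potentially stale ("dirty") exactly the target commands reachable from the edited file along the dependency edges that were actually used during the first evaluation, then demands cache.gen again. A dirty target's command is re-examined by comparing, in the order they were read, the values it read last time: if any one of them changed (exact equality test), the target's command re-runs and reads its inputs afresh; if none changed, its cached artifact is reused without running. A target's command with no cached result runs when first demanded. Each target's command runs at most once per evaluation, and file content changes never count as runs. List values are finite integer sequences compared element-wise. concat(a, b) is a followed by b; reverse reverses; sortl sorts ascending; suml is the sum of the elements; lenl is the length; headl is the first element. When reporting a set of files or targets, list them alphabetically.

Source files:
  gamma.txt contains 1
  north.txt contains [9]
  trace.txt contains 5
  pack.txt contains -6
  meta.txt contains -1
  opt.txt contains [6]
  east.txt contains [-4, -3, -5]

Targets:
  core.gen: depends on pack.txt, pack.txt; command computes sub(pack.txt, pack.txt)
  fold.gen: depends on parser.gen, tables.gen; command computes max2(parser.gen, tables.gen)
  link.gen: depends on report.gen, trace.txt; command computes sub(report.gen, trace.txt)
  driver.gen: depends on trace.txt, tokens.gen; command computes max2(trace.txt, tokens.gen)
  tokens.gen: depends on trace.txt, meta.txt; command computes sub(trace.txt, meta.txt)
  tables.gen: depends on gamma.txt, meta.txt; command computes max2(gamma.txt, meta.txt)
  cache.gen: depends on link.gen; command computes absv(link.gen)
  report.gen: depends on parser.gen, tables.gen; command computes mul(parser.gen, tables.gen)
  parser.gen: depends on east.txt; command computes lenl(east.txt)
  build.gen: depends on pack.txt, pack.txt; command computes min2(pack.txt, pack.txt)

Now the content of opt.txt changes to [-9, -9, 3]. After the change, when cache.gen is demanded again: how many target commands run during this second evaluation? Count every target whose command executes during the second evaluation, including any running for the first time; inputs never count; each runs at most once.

First demand of the output computes:
  parser.gen = lenl([-4, -3, -5]) = 3
  tables.gen = max2(1, -1) = 1
  report.gen = mul(3, 1) = 3
  link.gen = sub(3, 5) = -2
  cache.gen = absv(-2) = 2

After the edit, cleaning proceeds:
  no node depends on opt.txt at all; the second demand re-runs nothing.

Note the shortcut — nothing in the graph depends on opt.txt at all, so no recomputation happens.

0 target commands run: none.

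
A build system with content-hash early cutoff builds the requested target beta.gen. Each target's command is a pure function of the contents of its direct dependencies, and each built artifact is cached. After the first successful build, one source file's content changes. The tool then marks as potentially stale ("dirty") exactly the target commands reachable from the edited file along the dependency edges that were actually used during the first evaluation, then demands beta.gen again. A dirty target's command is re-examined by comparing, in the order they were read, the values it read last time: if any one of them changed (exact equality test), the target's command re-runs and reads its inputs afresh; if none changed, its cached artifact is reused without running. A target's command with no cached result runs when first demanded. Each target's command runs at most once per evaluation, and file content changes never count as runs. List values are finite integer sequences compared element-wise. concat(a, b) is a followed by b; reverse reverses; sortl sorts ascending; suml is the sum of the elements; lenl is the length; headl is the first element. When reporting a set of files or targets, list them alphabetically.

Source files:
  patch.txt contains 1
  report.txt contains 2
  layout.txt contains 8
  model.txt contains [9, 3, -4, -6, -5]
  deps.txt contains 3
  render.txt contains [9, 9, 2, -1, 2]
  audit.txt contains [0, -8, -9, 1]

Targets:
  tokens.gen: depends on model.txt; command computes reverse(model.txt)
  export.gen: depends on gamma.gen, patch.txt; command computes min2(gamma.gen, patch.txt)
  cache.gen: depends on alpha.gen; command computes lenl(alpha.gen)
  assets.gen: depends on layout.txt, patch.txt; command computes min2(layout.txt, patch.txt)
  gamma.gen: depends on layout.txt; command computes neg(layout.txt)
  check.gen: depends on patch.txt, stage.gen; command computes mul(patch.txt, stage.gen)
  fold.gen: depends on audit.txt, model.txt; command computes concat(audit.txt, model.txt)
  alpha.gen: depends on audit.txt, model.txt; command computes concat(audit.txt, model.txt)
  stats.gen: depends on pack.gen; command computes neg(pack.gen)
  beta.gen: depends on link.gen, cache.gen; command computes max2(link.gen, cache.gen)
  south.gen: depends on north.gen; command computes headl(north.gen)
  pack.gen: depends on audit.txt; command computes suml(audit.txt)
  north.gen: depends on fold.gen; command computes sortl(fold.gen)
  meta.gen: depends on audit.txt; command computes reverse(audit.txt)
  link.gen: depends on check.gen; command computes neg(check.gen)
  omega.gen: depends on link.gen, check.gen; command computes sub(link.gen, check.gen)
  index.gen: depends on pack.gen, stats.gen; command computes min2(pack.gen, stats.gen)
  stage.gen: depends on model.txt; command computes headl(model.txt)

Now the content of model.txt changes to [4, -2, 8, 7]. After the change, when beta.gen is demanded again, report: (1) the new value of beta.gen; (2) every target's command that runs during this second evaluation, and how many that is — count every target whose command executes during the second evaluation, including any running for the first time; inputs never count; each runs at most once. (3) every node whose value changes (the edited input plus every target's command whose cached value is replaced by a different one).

New value of beta.gen: 8.
Target commands that run: alpha.gen, beta.gen, cache.gen, check.gen, link.gen, stage.gen — 6 in total.
Values that change: alpha.gen, beta.gen, cache.gen, check.gen, link.gen, model.txt, stage.gen.

First evaluation (everything demanded from the output):
  alpha.gen = concat([0, -8, -9, 1], [9, 3, -4, -6, -5]) = [0, -8, -9, 1, 9, 3, -4, -6, -5]
  cache.gen = lenl([0, -8, -9, 1, 9, 3, -4, -6, -5]) = 9
  stage.gen = headl([9, 3, -4, -6, -5]) = 9
  check.gen = mul(1, 9) = 9
  link.gen = neg(9) = -9
  beta.gen = max2(-9, 9) = 9

Propagation after the edit:
  alpha.gen: runs — model.txt [9, 3, -4, -6, -5]->[4, -2, 8, 7]; result [0, -8, -9, 1, 4, -2, 8, 7].
  cache.gen: runs — alpha.gen [0, -8, -9, 1, 9, 3, -4, -6, -5]->[0, -8, -9, 1, 4, -2, 8, 7]; result 8.
  stage.gen: runs — model.txt [9, 3, -4, -6, -5]->[4, -2, 8, 7]; result 4.
  check.gen: runs — stage.gen 9->4; result 4.
  link.gen: runs — check.gen 9->4; result -4.
  beta.gen: runs — link.gen -9->-4; cache.gen 9->8; result 8.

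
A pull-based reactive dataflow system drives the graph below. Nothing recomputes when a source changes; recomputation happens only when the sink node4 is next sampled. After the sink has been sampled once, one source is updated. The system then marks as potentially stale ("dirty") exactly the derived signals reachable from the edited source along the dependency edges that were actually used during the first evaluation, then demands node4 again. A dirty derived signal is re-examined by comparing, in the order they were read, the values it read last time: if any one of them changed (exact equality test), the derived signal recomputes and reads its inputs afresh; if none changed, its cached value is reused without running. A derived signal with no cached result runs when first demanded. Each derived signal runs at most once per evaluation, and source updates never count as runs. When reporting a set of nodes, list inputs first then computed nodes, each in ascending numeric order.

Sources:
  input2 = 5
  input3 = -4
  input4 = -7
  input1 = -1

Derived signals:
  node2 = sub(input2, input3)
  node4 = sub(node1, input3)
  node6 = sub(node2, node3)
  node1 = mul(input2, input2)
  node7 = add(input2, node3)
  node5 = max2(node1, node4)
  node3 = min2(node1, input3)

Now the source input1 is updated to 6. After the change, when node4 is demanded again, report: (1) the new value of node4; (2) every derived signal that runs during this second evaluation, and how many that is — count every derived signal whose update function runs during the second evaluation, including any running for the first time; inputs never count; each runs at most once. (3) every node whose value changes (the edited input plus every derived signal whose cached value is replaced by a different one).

New value of node4: 29.
Derived signals that run: none — 0 in total.
Values that change: input1.
Key observation: input1 is never demanded by the output, so the edit triggers no recomputation at all.

First evaluation (everything demanded from the output):
  node1 = mul(5, 5) = 25
  node4 = sub(25, -4) = 29

Propagation after the edit:
  input1 feeds no computation that the output demands — nothing is marked dirty and nothing runs.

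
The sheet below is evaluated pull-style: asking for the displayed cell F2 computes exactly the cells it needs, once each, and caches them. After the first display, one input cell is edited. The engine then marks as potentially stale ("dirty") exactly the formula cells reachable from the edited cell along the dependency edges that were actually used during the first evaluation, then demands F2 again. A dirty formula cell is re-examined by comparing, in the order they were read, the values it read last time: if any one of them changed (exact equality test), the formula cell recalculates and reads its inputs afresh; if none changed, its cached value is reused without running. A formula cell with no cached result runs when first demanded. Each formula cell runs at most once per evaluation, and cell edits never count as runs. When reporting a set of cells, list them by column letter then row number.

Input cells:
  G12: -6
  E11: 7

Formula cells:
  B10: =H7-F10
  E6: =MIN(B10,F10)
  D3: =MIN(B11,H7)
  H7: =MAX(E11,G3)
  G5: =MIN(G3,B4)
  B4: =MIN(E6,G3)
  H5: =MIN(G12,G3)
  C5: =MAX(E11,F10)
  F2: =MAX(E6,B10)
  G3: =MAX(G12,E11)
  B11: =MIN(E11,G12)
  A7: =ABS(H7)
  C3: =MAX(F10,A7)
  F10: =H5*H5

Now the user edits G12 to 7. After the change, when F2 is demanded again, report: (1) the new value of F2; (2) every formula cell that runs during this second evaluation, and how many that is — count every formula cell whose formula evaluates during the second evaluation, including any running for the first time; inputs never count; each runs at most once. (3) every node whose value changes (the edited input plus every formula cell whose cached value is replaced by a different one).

Demanding F2 again yields -42.
6 formula cells run: B10, E6, F2, F10, G3, H5.
The nodes whose values change: B10, E6, F2, F10, G12, H5.
Note where the cutoff bites: H7 is checked, finds nothing changed, and keeps its cache.

First demand of the output computes:
  G3 = MAX(-6, 7) = 7
  H5 = MIN(-6, 7) = -6
  F10 = -6 * -6 = 36
  H7 = MAX(7, 7) = 7
  B10 = 7 - 36 = -29
  E6 = MIN(-29, 36) = -29
  F2 = MAX(-29, -29) = -29

After the edit, cleaning proceeds:
  G3: a read changed (G12 -6->7) — executes, giving 7 — identical to its old value.
  H5: a read changed (G12 -6->7) — executes, giving 7.
  F10: a read changed (H5 -6->7; H5 -6->7) — executes, giving 49.
  H7: dirty, but its reads are unchanged (E11 unchanged, G3 unchanged); cached 7 stands.
  B10: a read changed (F10 36->49) — executes, giving -42.
  E6: a read changed (B10 -29->-42; F10 36->49) — executes, giving -42.
  F2: a read changed (E6 -29->-42; B10 -29->-42) — executes, giving -42.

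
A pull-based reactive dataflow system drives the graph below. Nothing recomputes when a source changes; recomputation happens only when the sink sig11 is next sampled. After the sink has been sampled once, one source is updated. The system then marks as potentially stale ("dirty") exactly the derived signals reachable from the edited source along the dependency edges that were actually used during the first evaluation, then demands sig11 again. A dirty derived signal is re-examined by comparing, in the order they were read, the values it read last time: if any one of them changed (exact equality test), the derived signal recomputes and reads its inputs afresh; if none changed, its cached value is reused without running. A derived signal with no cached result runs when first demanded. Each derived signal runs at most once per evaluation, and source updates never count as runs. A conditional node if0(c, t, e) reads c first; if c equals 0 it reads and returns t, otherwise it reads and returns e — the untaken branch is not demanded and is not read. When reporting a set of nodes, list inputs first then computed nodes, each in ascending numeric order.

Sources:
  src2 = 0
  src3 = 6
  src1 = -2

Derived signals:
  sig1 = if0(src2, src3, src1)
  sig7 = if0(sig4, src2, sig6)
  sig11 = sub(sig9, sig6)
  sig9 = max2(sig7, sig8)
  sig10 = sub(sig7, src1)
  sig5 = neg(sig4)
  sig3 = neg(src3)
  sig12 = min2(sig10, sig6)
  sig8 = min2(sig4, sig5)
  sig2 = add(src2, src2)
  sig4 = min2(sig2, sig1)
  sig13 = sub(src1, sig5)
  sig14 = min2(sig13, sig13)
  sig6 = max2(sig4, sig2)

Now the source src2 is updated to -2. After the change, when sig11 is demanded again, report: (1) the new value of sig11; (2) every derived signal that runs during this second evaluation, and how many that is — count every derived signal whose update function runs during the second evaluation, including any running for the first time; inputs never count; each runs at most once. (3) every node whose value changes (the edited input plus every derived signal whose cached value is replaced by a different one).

First evaluation (everything demanded from the output):
  sig1 = if0(src2=0 -> then branch src3) = 6
  sig2 = add(0, 0) = 0
  sig4 = min2(0, 6) = 0
  sig5 = neg(0) = 0
  sig6 = max2(0, 0) = 0
  sig7 = if0(sig4=0 -> then branch src2) = 0
  sig8 = min2(0, 0) = 0
  sig9 = max2(0, 0) = 0
  sig11 = sub(0, 0) = 0

Propagation after the edit:
  sig1: runs — src2 0->-2; result -2.
  sig2: runs — src2 0->-2; src2 0->-2; result -4.
  sig4: runs — sig2 0->-4; sig1 6->-2; result -4.
  sig5: runs — sig4 0->-4; result 4.
  sig6: runs — sig4 0->-4; sig2 0->-4; result -4.
  sig7: runs — sig4 0->-4; src2 0->-2; result -4.
  sig8: runs — sig4 0->-4; sig5 0->4; result -4.
  sig9: runs — sig7 0->-4; sig8 0->-4; result -4.
  sig11: runs — sig9 0->-4; sig6 0->-4; result 0 (same value as before).

New value of sig11: 0.
Derived signals that run: sig1, sig2, sig4, sig5, sig6, sig7, sig8, sig9, sig11 — 9 in total.
Values that change: src2, sig1, sig2, sig4, sig5, sig6, sig7, sig8, sig9.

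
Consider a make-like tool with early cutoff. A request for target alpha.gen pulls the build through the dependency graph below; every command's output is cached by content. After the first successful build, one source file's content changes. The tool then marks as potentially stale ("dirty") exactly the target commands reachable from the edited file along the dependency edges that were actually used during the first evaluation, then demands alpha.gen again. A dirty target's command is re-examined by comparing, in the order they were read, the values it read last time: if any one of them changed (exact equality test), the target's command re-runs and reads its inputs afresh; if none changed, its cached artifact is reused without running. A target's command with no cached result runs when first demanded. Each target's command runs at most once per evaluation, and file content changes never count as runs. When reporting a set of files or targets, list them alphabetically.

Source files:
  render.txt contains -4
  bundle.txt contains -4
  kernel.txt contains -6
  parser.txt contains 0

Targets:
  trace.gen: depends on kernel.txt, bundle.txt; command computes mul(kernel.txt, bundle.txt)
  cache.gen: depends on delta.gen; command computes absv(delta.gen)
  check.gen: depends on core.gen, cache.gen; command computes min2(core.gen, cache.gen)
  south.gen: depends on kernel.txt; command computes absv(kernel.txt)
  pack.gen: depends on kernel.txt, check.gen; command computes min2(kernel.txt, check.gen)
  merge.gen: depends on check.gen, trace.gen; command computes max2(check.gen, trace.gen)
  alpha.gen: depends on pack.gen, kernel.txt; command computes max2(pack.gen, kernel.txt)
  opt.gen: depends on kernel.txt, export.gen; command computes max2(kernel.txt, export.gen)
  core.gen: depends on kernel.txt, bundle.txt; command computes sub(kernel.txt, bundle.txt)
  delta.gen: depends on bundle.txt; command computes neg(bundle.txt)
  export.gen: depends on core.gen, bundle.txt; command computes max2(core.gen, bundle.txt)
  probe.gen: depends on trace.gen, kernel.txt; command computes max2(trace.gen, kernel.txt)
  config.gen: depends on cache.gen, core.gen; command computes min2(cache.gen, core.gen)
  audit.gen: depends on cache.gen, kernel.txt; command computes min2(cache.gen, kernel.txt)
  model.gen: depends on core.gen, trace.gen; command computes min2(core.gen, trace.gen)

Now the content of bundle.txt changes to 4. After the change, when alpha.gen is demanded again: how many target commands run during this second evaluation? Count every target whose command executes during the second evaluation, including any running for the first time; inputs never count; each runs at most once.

First demand of the output computes:
  core.gen = sub(-6, -4) = -2
  delta.gen = neg(-4) = 4
  cache.gen = absv(4) = 4
  check.gen = min2(-2, 4) = -2
  pack.gen = min2(-6, -2) = -6
  alpha.gen = max2(-6, -6) = -6

After the edit, cleaning proceeds:
  core.gen: a read changed (bundle.txt -4->4) — executes, giving -10.
  delta.gen: a read changed (bundle.txt -4->4) — executes, giving -4.
  cache.gen: a read changed (delta.gen 4->-4) — executes, giving 4 — identical to its old value.
  check.gen: a read changed (core.gen -2->-10) — executes, giving -10.
  pack.gen: a read changed (check.gen -2->-10) — executes, giving -10.
  alpha.gen: a read changed (pack.gen -6->-10) — executes, giving -6 — identical to its old value.

6 target commands run: alpha.gen, cache.gen, check.gen, core.gen, delta.gen, pack.gen.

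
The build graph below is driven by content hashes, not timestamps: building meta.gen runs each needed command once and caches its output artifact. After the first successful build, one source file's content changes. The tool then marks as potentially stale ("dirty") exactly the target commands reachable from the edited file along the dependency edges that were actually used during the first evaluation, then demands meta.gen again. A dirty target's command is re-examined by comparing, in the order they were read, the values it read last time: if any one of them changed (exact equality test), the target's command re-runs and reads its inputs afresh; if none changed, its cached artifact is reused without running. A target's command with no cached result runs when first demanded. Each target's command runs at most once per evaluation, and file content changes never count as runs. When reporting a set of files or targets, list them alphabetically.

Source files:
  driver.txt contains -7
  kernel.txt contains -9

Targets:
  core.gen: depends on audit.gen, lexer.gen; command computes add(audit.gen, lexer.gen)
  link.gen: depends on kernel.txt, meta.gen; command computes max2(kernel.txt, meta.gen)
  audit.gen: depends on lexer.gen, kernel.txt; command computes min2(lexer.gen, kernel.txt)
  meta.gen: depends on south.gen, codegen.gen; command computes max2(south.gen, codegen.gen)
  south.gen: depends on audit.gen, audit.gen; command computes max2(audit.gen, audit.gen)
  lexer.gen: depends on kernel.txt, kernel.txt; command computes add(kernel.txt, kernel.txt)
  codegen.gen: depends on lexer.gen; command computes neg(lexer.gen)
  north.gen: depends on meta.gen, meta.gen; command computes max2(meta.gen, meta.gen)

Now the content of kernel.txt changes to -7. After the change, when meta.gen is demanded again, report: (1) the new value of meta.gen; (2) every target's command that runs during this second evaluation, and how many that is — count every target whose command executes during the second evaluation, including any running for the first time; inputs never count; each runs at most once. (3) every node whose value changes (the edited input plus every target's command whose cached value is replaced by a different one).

Initial pass — values computed on the first demand:
  lexer.gen = add(-9, -9) = -18
  audit.gen = min2(-18, -9) = -18
  codegen.gen = neg(-18) = 18
  south.gen = max2(-18, -18) = -18
  meta.gen = max2(-18, 18) = 18

Second demand — change propagation:
  lexer.gen: re-runs because kernel.txt -9->-7; kernel.txt -9->-7; new result -14.
  audit.gen: re-runs because lexer.gen -18->-14; kernel.txt -9->-7; new result -14.
  codegen.gen: re-runs because lexer.gen -18->-14; new result 14.
  south.gen: re-runs because audit.gen -18->-14; audit.gen -18->-14; new result -14.
  meta.gen: re-runs because south.gen -18->-14; codegen.gen 18->14; new result 14.

meta.gen now evaluates to 14.
Run set: audit.gen, codegen.gen, lexer.gen, meta.gen, south.gen (5 run).
Changed values: audit.gen, codegen.gen, kernel.txt, lexer.gen, meta.gen, south.gen.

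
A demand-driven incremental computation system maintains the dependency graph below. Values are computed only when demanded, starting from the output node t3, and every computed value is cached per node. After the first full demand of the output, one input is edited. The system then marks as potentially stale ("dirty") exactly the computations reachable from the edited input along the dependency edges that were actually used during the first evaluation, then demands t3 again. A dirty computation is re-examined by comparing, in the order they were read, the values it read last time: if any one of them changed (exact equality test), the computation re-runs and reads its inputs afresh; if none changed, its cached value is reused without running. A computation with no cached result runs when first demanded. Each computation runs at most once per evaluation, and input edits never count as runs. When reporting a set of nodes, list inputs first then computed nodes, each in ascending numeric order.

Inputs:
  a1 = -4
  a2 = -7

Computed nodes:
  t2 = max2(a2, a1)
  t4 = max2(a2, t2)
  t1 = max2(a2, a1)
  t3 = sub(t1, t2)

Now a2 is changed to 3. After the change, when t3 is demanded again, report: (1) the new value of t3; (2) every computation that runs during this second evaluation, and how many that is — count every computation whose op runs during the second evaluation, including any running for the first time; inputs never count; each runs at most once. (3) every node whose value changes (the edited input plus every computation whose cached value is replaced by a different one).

First evaluation (everything demanded from the output):
  t1 = max2(-7, -4) = -4
  t2 = max2(-7, -4) = -4
  t3 = sub(-4, -4) = 0

Propagation after the edit:
  t1: runs — a2 -7->3; result 3.
  t2: runs — a2 -7->3; result 3.
  t3: runs — t1 -4->3; t2 -4->3; result 0 (same value as before).

New value of t3: 0.
Computations that run: t1, t2, t3 — 3 in total.
Values that change: a2, t1, t2.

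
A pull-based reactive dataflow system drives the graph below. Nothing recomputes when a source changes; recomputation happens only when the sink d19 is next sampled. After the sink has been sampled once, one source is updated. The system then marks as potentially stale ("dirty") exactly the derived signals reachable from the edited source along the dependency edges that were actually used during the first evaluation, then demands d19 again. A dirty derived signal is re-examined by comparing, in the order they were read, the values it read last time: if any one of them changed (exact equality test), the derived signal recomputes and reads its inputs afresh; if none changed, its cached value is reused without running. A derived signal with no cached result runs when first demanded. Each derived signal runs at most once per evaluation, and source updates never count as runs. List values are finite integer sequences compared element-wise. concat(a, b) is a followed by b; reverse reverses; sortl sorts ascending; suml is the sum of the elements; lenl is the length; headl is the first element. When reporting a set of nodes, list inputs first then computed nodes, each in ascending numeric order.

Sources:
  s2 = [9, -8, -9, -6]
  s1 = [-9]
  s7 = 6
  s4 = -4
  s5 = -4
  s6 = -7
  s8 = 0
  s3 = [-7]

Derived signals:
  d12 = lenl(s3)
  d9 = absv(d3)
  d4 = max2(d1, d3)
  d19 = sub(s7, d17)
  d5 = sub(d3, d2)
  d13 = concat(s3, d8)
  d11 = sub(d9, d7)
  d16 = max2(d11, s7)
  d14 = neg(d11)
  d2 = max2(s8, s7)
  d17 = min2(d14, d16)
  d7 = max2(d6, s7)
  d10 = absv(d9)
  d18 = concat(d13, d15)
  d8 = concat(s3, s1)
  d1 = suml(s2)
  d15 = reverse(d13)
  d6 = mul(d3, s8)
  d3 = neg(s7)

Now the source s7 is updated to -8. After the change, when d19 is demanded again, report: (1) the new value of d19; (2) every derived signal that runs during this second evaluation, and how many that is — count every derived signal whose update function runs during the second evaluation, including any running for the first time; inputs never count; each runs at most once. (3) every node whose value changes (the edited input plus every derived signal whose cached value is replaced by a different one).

First evaluation (everything demanded from the output):
  d3 = neg(6) = -6
  d6 = mul(-6, 0) = 0
  d7 = max2(0, 6) = 6
  d9 = absv(-6) = 6
  d11 = sub(6, 6) = 0
  d14 = neg(0) = 0
  d16 = max2(0, 6) = 6
  d17 = min2(0, 6) = 0
  d19 = sub(6, 0) = 6

Propagation after the edit:
  d3: runs — s7 6->-8; result 8.
  d6: runs — d3 -6->8; result 0 (same value as before).
  d7: runs — s7 6->-8; result 0.
  d9: runs — d3 -6->8; result 8.
  d11: runs — d9 6->8; d7 6->0; result 8.
  d14: runs — d11 0->8; result -8.
  d16: runs — d11 0->8; s7 6->-8; result 8.
  d17: runs — d14 0->-8; d16 6->8; result -8.
  d19: runs — s7 6->-8; d17 0->-8; result 0.

New value of d19: 0.
Derived signals that run: d3, d6, d7, d9, d11, d14, d16, d17, d19 — 9 in total.
Values that change: s7, d3, d7, d9, d11, d14, d16, d17, d19.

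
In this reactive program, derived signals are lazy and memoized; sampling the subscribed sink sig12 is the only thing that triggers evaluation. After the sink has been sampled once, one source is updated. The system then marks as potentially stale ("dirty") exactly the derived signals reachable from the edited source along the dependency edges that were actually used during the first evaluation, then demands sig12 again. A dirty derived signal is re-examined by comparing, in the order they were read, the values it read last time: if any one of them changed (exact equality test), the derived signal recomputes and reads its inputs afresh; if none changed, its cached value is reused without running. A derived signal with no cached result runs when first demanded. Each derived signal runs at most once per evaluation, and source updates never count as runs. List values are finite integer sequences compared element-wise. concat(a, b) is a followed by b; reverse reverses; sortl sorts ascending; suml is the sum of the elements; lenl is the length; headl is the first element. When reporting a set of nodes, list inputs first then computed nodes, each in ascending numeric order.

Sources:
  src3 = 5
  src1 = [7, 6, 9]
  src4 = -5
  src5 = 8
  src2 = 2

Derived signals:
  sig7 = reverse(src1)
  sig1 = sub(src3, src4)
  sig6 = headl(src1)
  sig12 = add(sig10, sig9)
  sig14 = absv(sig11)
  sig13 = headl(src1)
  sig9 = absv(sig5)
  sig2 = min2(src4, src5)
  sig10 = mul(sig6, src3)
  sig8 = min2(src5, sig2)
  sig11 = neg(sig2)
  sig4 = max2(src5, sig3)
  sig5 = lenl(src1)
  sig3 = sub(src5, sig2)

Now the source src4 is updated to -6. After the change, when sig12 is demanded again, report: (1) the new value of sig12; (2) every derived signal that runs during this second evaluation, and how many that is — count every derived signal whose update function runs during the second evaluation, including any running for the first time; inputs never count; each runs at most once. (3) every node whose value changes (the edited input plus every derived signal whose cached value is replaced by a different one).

Demanding sig12 again yields 38.
0 derived signals run: none.
The nodes whose values change: src4.
Note the shortcut — src4 feeds only undemanded nodes, so no recomputation happens.

First demand of the output computes:
  sig5 = lenl([7, 6, 9]) = 3
  sig6 = headl([7, 6, 9]) = 7
  sig9 = absv(3) = 3
  sig10 = mul(7, 5) = 35
  sig12 = add(35, 3) = 38

After the edit, cleaning proceeds:
  src4 only reaches undemanded nodes; the second demand re-runs nothing.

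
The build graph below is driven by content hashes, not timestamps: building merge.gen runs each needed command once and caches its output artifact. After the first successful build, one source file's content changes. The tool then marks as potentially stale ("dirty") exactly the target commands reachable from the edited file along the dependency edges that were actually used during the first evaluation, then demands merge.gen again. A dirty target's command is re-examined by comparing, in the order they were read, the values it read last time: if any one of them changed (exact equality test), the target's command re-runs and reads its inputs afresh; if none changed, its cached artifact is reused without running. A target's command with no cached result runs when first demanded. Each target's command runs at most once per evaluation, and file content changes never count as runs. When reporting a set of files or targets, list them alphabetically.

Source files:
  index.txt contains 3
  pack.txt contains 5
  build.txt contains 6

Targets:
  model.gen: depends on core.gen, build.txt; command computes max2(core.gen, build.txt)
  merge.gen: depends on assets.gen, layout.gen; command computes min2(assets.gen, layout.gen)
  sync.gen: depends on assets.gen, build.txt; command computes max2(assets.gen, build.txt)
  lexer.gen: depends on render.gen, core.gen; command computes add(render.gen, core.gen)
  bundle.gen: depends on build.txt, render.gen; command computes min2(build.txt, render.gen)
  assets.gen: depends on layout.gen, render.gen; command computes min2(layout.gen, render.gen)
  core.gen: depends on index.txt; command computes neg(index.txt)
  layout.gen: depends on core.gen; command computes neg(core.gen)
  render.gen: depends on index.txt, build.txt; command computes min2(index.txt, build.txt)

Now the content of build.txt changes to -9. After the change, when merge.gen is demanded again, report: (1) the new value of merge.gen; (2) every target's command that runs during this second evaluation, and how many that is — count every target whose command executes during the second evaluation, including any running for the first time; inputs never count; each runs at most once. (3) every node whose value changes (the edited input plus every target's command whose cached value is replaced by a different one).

merge.gen now evaluates to -9.
Run set: assets.gen, merge.gen, render.gen (3 run).
Changed values: assets.gen, build.txt, merge.gen, render.gen.

Initial pass — values computed on the first demand:
  core.gen = neg(3) = -3
  layout.gen = neg(-3) = 3
  render.gen = min2(3, 6) = 3
  assets.gen = min2(3, 3) = 3
  merge.gen = min2(3, 3) = 3

Second demand — change propagation:
  render.gen: re-runs because build.txt 6->-9; new result -9.
  assets.gen: re-runs because render.gen 3->-9; new result -9.
  merge.gen: re-runs because assets.gen 3->-9; new result -9.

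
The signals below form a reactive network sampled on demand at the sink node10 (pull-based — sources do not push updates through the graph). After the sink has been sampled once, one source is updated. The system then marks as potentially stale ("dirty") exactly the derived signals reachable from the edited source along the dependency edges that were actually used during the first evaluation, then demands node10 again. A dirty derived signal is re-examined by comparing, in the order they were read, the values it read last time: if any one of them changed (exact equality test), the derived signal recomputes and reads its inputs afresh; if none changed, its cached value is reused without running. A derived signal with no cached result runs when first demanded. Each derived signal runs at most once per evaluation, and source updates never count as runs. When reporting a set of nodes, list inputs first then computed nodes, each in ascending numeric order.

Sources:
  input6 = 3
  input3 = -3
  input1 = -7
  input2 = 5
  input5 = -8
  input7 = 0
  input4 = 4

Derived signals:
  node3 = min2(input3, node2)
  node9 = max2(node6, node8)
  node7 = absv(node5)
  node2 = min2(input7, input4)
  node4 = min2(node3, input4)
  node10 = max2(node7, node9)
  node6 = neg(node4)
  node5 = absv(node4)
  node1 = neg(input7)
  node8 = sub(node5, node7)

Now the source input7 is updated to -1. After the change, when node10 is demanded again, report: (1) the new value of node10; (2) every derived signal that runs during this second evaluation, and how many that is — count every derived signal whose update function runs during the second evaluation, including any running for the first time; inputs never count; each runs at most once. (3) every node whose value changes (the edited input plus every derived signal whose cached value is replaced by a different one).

Initial pass — values computed on the first demand:
  node2 = min2(0, 4) = 0
  node3 = min2(-3, 0) = -3
  node4 = min2(-3, 4) = -3
  node5 = absv(-3) = 3
  node6 = neg(-3) = 3
  node7 = absv(3) = 3
  node8 = sub(3, 3) = 0
  node9 = max2(3, 0) = 3
  node10 = max2(3, 3) = 3

Second demand — change propagation:
  node2: re-runs because input7 0->-1; new result -1.
  node3: re-runs because node2 0->-1; new result -3 (unchanged).
  node4: re-examined; everything it read last time is the same (node3 unchanged, input4 unchanged) — cache -3 kept, no run.
  node5: re-examined; everything it read last time is the same (node4 unchanged) — cache 3 kept, no run.
  node6: re-examined; everything it read last time is the same (node4 unchanged) — cache 3 kept, no run.
  node7: re-examined; everything it read last time is the same (node5 unchanged) — cache 3 kept, no run.
  node8: re-examined; everything it read last time is the same (node5 unchanged, node7 unchanged) — cache 0 kept, no run.
  node9: re-examined; everything it read last time is the same (node6 unchanged, node8 unchanged) — cache 3 kept, no run.
  node10: re-examined; everything it read last time is the same (node7 unchanged, node9 unchanged) — cache 3 kept, no run.

The important point: node3 recomputes to an identical value, and the output ends up unchanged.

node10 now evaluates to 3.
Run set: node2, node3 (2 run).
Changed values: input7, node2.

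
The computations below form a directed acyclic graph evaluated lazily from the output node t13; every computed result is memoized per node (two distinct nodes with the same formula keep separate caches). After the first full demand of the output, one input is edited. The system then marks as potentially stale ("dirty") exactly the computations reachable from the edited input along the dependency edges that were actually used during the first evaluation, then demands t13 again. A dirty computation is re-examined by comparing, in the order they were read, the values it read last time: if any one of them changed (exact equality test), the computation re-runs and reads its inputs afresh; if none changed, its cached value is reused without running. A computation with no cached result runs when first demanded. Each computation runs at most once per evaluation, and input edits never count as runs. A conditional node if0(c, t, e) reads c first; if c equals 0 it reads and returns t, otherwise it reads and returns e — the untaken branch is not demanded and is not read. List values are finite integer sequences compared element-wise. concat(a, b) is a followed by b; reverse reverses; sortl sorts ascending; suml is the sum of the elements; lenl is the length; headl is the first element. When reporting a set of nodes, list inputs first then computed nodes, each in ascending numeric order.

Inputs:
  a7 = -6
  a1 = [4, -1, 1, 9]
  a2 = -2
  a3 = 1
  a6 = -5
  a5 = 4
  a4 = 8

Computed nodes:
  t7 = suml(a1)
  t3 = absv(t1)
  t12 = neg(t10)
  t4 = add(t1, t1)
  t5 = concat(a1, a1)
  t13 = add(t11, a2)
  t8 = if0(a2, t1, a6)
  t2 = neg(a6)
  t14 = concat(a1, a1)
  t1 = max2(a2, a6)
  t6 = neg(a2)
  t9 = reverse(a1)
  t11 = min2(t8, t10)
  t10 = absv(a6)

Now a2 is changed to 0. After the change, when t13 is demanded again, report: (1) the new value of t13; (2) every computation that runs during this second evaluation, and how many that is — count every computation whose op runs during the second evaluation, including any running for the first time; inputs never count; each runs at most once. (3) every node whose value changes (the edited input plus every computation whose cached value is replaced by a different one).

Demanding t13 again yields 0.
4 computations run: t1, t8, t11, t13.
The nodes whose values change: a2, t8, t11, t13.
Note the branch switch — t1 had no cache and runs now for the first time.

First demand of the output computes:
  t8 = if0(a2=-2 -> else branch a6) = -5
  t10 = absv(-5) = 5
  t11 = min2(-5, 5) = -5
  t13 = add(-5, -2) = -7

After the edit, cleaning proceeds:
  t1: had never run; runs now, result 0.
  t8: a read changed (a2 -2->0) — executes, giving 0.
  t11: a read changed (t8 -5->0) — executes, giving 0.
  t13: a read changed (t11 -5->0; a2 -2->0) — executes, giving 0.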